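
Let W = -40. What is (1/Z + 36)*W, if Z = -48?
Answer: -8635/6 ≈ -1439.2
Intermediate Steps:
(1/Z + 36)*W = (1/(-48) + 36)*(-40) = (-1/48 + 36)*(-40) = (1727/48)*(-40) = -8635/6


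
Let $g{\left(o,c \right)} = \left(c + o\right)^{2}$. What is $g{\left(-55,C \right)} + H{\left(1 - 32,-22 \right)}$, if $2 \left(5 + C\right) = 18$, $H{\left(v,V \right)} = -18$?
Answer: $2583$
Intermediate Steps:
$C = 4$ ($C = -5 + \frac{1}{2} \cdot 18 = -5 + 9 = 4$)
$g{\left(-55,C \right)} + H{\left(1 - 32,-22 \right)} = \left(4 - 55\right)^{2} - 18 = \left(-51\right)^{2} - 18 = 2601 - 18 = 2583$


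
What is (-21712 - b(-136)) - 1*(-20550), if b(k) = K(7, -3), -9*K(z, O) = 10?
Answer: -10448/9 ≈ -1160.9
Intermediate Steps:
K(z, O) = -10/9 (K(z, O) = -1/9*10 = -10/9)
b(k) = -10/9
(-21712 - b(-136)) - 1*(-20550) = (-21712 - 1*(-10/9)) - 1*(-20550) = (-21712 + 10/9) + 20550 = -195398/9 + 20550 = -10448/9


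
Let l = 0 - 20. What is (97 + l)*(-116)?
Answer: -8932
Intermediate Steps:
l = -20
(97 + l)*(-116) = (97 - 20)*(-116) = 77*(-116) = -8932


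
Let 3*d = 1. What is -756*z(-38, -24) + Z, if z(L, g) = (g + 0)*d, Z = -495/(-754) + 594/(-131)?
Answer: 597002121/98774 ≈ 6044.1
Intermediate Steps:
d = 1/3 (d = (1/3)*1 = 1/3 ≈ 0.33333)
Z = -383031/98774 (Z = -495*(-1/754) + 594*(-1/131) = 495/754 - 594/131 = -383031/98774 ≈ -3.8779)
z(L, g) = g/3 (z(L, g) = (g + 0)*(1/3) = g*(1/3) = g/3)
-756*z(-38, -24) + Z = -252*(-24) - 383031/98774 = -756*(-8) - 383031/98774 = 6048 - 383031/98774 = 597002121/98774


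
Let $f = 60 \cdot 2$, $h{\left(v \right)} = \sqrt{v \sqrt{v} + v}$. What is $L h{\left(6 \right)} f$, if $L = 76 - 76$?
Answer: $0$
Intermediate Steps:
$L = 0$
$h{\left(v \right)} = \sqrt{v + v^{\frac{3}{2}}}$ ($h{\left(v \right)} = \sqrt{v^{\frac{3}{2}} + v} = \sqrt{v + v^{\frac{3}{2}}}$)
$f = 120$
$L h{\left(6 \right)} f = 0 \sqrt{6 + 6^{\frac{3}{2}}} \cdot 120 = 0 \sqrt{6 + 6 \sqrt{6}} \cdot 120 = 0 \cdot 120 = 0$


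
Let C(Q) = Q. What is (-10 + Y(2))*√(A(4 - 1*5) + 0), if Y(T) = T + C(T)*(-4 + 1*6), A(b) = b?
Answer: -4*I ≈ -4.0*I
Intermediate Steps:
Y(T) = 3*T (Y(T) = T + T*(-4 + 1*6) = T + T*(-4 + 6) = T + T*2 = T + 2*T = 3*T)
(-10 + Y(2))*√(A(4 - 1*5) + 0) = (-10 + 3*2)*√((4 - 1*5) + 0) = (-10 + 6)*√((4 - 5) + 0) = -4*√(-1 + 0) = -4*I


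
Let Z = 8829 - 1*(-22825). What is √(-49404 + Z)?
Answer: 5*I*√710 ≈ 133.23*I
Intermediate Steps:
Z = 31654 (Z = 8829 + 22825 = 31654)
√(-49404 + Z) = √(-49404 + 31654) = √(-17750) = 5*I*√710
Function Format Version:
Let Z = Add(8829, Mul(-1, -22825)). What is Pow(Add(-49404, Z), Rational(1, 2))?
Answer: Mul(5, I, Pow(710, Rational(1, 2))) ≈ Mul(133.23, I)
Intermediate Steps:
Z = 31654 (Z = Add(8829, 22825) = 31654)
Pow(Add(-49404, Z), Rational(1, 2)) = Pow(Add(-49404, 31654), Rational(1, 2)) = Pow(-17750, Rational(1, 2)) = Mul(5, I, Pow(710, Rational(1, 2)))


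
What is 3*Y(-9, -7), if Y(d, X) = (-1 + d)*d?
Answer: 270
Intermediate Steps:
Y(d, X) = d*(-1 + d)
3*Y(-9, -7) = 3*(-9*(-1 - 9)) = 3*(-9*(-10)) = 3*90 = 270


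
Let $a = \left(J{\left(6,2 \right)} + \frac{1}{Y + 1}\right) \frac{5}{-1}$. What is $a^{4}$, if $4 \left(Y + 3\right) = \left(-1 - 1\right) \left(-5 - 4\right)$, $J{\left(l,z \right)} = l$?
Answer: $1048576$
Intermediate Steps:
$Y = \frac{3}{2}$ ($Y = -3 + \frac{\left(-1 - 1\right) \left(-5 - 4\right)}{4} = -3 + \frac{\left(-2\right) \left(-9\right)}{4} = -3 + \frac{1}{4} \cdot 18 = -3 + \frac{9}{2} = \frac{3}{2} \approx 1.5$)
$a = -32$ ($a = \left(6 + \frac{1}{\frac{3}{2} + 1}\right) \frac{5}{-1} = \left(6 + \frac{1}{\frac{5}{2}}\right) 5 \left(-1\right) = \left(6 + \frac{2}{5}\right) \left(-5\right) = \frac{32}{5} \left(-5\right) = -32$)
$a^{4} = \left(-32\right)^{4} = 1048576$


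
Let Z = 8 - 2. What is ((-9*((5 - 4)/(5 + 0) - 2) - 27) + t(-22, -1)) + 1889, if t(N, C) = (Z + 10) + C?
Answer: 9466/5 ≈ 1893.2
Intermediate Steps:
Z = 6
t(N, C) = 16 + C (t(N, C) = (6 + 10) + C = 16 + C)
((-9*((5 - 4)/(5 + 0) - 2) - 27) + t(-22, -1)) + 1889 = ((-9*((5 - 4)/(5 + 0) - 2) - 27) + (16 - 1)) + 1889 = ((-9*(1/5 - 2) - 27) + 15) + 1889 = ((-9*(1*(⅕) - 2) - 27) + 15) + 1889 = ((-9*(⅕ - 2) - 27) + 15) + 1889 = ((-9*(-9/5) - 27) + 15) + 1889 = ((81/5 - 27) + 15) + 1889 = (-54/5 + 15) + 1889 = 21/5 + 1889 = 9466/5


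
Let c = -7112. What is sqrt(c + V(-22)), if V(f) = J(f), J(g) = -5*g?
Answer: 3*I*sqrt(778) ≈ 83.678*I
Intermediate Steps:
V(f) = -5*f
sqrt(c + V(-22)) = sqrt(-7112 - 5*(-22)) = sqrt(-7112 + 110) = sqrt(-7002) = 3*I*sqrt(778)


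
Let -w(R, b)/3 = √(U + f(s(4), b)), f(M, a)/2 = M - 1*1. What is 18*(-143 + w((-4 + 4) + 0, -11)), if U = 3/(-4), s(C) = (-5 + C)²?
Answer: -2574 - 27*I*√3 ≈ -2574.0 - 46.765*I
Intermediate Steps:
f(M, a) = -2 + 2*M (f(M, a) = 2*(M - 1*1) = 2*(M - 1) = 2*(-1 + M) = -2 + 2*M)
U = -¾ (U = 3*(-¼) = -¾ ≈ -0.75000)
w(R, b) = -3*I*√3/2 (w(R, b) = -3*√(-¾ + (-2 + 2*(-5 + 4)²)) = -3*√(-¾ + (-2 + 2*(-1)²)) = -3*√(-¾ + (-2 + 2*1)) = -3*√(-¾ + (-2 + 2)) = -3*√(-¾ + 0) = -3*I*√3/2)
18*(-143 + w((-4 + 4) + 0, -11)) = 18*(-143 - 3*I*√3/2) = -2574 - 27*I*√3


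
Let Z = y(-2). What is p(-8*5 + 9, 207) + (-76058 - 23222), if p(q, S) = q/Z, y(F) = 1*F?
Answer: -198529/2 ≈ -99265.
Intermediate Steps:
y(F) = F
Z = -2
p(q, S) = -q/2 (p(q, S) = q/(-2) = q*(-½) = -q/2)
p(-8*5 + 9, 207) + (-76058 - 23222) = -(-8*5 + 9)/2 + (-76058 - 23222) = -(-40 + 9)/2 - 99280 = -½*(-31) - 99280 = 31/2 - 99280 = -198529/2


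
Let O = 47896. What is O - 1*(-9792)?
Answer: 57688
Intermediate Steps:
O - 1*(-9792) = 47896 - 1*(-9792) = 47896 + 9792 = 57688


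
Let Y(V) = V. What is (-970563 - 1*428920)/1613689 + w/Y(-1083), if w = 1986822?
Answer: -56274183271/30660091 ≈ -1835.4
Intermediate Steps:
(-970563 - 1*428920)/1613689 + w/Y(-1083) = (-970563 - 1*428920)/1613689 + 1986822/(-1083) = (-970563 - 428920)*(1/1613689) + 1986822*(-1/1083) = -1399483*1/1613689 - 662274/361 = -73657/84931 - 662274/361 = -56274183271/30660091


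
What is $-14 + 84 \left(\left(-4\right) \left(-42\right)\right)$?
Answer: $14098$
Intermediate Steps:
$-14 + 84 \left(\left(-4\right) \left(-42\right)\right) = -14 + 84 \cdot 168 = -14 + 14112 = 14098$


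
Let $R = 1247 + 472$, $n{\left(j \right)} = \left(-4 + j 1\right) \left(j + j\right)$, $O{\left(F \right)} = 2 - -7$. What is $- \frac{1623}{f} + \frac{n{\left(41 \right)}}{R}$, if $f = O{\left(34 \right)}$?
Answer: $- \frac{306959}{1719} \approx -178.57$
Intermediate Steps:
$O{\left(F \right)} = 9$ ($O{\left(F \right)} = 2 + 7 = 9$)
$f = 9$
$n{\left(j \right)} = 2 j \left(-4 + j\right)$ ($n{\left(j \right)} = \left(-4 + j\right) 2 j = 2 j \left(-4 + j\right)$)
$R = 1719$
$- \frac{1623}{f} + \frac{n{\left(41 \right)}}{R} = - \frac{1623}{9} + \frac{2 \cdot 41 \left(-4 + 41\right)}{1719} = \left(-1623\right) \frac{1}{9} + 2 \cdot 41 \cdot 37 \cdot \frac{1}{1719} = - \frac{541}{3} + 3034 \cdot \frac{1}{1719} = - \frac{541}{3} + \frac{3034}{1719} = - \frac{306959}{1719}$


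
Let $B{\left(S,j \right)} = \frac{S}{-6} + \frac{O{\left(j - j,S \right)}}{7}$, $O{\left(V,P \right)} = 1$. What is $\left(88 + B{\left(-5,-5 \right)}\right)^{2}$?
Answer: $\frac{13965169}{1764} \approx 7916.8$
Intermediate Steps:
$B{\left(S,j \right)} = \frac{1}{7} - \frac{S}{6}$ ($B{\left(S,j \right)} = \frac{S}{-6} + 1 \cdot \frac{1}{7} = S \left(- \frac{1}{6}\right) + 1 \cdot \frac{1}{7} = - \frac{S}{6} + \frac{1}{7} = \frac{1}{7} - \frac{S}{6}$)
$\left(88 + B{\left(-5,-5 \right)}\right)^{2} = \left(88 + \left(\frac{1}{7} - - \frac{5}{6}\right)\right)^{2} = \left(88 + \left(\frac{1}{7} + \frac{5}{6}\right)\right)^{2} = \left(88 + \frac{41}{42}\right)^{2} = \left(\frac{3737}{42}\right)^{2} = \frac{13965169}{1764}$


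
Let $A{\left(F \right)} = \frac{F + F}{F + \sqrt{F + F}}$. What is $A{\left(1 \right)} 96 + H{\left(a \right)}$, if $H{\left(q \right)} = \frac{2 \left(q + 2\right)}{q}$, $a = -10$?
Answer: $- \frac{952}{5} + 192 \sqrt{2} \approx 81.129$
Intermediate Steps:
$A{\left(F \right)} = \frac{2 F}{F + \sqrt{2} \sqrt{F}}$ ($A{\left(F \right)} = \frac{2 F}{F + \sqrt{2 F}} = \frac{2 F}{F + \sqrt{2} \sqrt{F}}$)
$H{\left(q \right)} = \frac{4 + 2 q}{q}$ ($H{\left(q \right)} = \frac{2 \left(2 + q\right)}{q} = \frac{4 + 2 q}{q}$)
$A{\left(1 \right)} 96 + H{\left(a \right)} = 2 \cdot 1 \frac{1}{1 + \sqrt{2} \sqrt{1}} \cdot 96 + \left(2 + \frac{4}{-10}\right) = 2 \cdot 1 \frac{1}{1 + \sqrt{2} \cdot 1} \cdot 96 + \left(2 + 4 \left(- \frac{1}{10}\right)\right) = 2 \cdot 1 \frac{1}{1 + \sqrt{2}} \cdot 96 + \left(2 - \frac{2}{5}\right) = \frac{2}{1 + \sqrt{2}} \cdot 96 + \frac{8}{5} = \frac{192}{1 + \sqrt{2}} + \frac{8}{5} = \frac{8}{5} + \frac{192}{1 + \sqrt{2}}$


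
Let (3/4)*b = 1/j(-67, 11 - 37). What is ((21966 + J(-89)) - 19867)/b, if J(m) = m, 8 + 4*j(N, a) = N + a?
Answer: -304515/8 ≈ -38064.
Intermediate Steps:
j(N, a) = -2 + N/4 + a/4 (j(N, a) = -2 + (N + a)/4 = -2 + (N/4 + a/4) = -2 + N/4 + a/4)
b = -16/303 (b = 4/(3*(-2 + (1/4)*(-67) + (11 - 37)/4)) = 4/(3*(-2 - 67/4 + (1/4)*(-26))) = 4/(3*(-2 - 67/4 - 13/2)) = 4/(3*(-101/4)) = (4/3)*(-4/101) = -16/303 ≈ -0.052805)
((21966 + J(-89)) - 19867)/b = ((21966 - 89) - 19867)/(-16/303) = (21877 - 19867)*(-303/16) = 2010*(-303/16) = -304515/8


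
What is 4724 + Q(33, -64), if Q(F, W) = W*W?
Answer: 8820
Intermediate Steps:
Q(F, W) = W²
4724 + Q(33, -64) = 4724 + (-64)² = 4724 + 4096 = 8820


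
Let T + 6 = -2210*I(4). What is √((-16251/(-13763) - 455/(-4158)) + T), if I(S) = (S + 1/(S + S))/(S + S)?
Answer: I*√135954662553962274/10900296 ≈ 33.827*I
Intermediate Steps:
I(S) = (S + 1/(2*S))/(2*S) (I(S) = (S + 1/(2*S))/((2*S)) = (S + 1/(2*S))*(1/(2*S)) = (S + 1/(2*S))/(2*S))
T = -36657/32 (T = -6 - 2210*(½ + (¼)/4²) = -6 - 2210*(½ + (¼)*(1/16)) = -6 - 2210*(½ + 1/64) = -6 - 2210*33/64 = -6 - 36465/32 = -36657/32 ≈ -1145.5)
√((-16251/(-13763) - 455/(-4158)) + T) = √((-16251/(-13763) - 455/(-4158)) - 36657/32) = √((-16251*(-1/13763) - 455*(-1/4158)) - 36657/32) = √((16251/13763 + 65/594) - 36657/32) = √(10547689/8175222 - 36657/32) = √(-149670793403/130803552) = I*√135954662553962274/10900296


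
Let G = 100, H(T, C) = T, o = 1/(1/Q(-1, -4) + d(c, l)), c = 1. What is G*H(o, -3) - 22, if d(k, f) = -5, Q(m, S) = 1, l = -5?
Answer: -47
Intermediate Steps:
o = -¼ (o = 1/(1/1 - 5) = 1/(1 - 5) = 1/(-4) = -¼ ≈ -0.25000)
G*H(o, -3) - 22 = 100*(-¼) - 22 = -25 - 22 = -47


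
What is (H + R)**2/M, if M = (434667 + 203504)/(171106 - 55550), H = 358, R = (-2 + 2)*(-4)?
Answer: 14810119184/638171 ≈ 23207.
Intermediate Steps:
R = 0 (R = 0*(-4) = 0)
M = 638171/115556 ≈ 5.5226
(H + R)**2/M = (358 + 0)**2/(638171/115556) = 358**2*(115556/638171) = 128164*(115556/638171) = 14810119184/638171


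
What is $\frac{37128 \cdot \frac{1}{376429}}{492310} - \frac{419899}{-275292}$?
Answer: $\frac{427558200774623}{280313448584940} \approx 1.5253$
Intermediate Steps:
$\frac{37128 \cdot \frac{1}{376429}}{492310} - \frac{419899}{-275292} = 37128 \cdot \frac{1}{376429} \cdot \frac{1}{492310} - - \frac{419899}{275292} = \frac{37128}{376429} \cdot \frac{1}{492310} + \frac{419899}{275292} = \frac{204}{1018240445} + \frac{419899}{275292} = \frac{427558200774623}{280313448584940}$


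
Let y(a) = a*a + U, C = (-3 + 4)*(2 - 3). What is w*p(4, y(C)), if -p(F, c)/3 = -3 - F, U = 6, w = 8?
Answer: 168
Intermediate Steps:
C = -1 (C = 1*(-1) = -1)
y(a) = 6 + a² (y(a) = a*a + 6 = a² + 6 = 6 + a²)
p(F, c) = 9 + 3*F (p(F, c) = -3*(-3 - F) = 9 + 3*F)
w*p(4, y(C)) = 8*(9 + 3*4) = 8*(9 + 12) = 8*21 = 168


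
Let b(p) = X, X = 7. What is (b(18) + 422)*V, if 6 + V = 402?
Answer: 169884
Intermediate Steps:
V = 396 (V = -6 + 402 = 396)
b(p) = 7
(b(18) + 422)*V = (7 + 422)*396 = 429*396 = 169884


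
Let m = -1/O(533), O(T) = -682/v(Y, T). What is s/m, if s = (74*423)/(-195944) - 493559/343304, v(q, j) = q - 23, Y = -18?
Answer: 4580313129733/172375169876 ≈ 26.572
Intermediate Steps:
v(q, j) = -23 + q
O(T) = 682/41 (O(T) = -682/(-23 - 18) = -682/(-41) = -682*(-1/41) = 682/41)
s = -13432003313/8408544872 (s = 31302*(-1/195944) - 493559*1/343304 = -15651/97972 - 493559/343304 = -13432003313/8408544872 ≈ -1.5974)
m = -41/682 (m = -1/682/41 = -1*41/682 = -41/682 ≈ -0.060117)
s/m = -13432003313/(8408544872*(-41/682)) = -13432003313/8408544872*(-682/41) = 4580313129733/172375169876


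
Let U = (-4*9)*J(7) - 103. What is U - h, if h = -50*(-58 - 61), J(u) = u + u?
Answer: -6557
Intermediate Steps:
J(u) = 2*u
h = 5950 (h = -50*(-119) = 5950)
U = -607 (U = (-4*9)*(2*7) - 103 = -36*14 - 103 = -504 - 103 = -607)
U - h = -607 - 1*5950 = -607 - 5950 = -6557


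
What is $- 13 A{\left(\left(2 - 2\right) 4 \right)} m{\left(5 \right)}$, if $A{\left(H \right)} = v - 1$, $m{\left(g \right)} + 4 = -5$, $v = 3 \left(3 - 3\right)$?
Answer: $-117$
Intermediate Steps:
$v = 0$ ($v = 3 \cdot 0 = 0$)
$m{\left(g \right)} = -9$ ($m{\left(g \right)} = -4 - 5 = -9$)
$A{\left(H \right)} = -1$ ($A{\left(H \right)} = 0 - 1 = -1$)
$- 13 A{\left(\left(2 - 2\right) 4 \right)} m{\left(5 \right)} = \left(-13\right) \left(-1\right) \left(-9\right) = 13 \left(-9\right) = -117$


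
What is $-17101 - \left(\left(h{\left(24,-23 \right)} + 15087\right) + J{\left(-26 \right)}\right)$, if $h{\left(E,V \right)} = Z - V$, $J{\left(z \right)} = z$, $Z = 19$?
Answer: $-32204$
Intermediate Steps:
$h{\left(E,V \right)} = 19 - V$
$-17101 - \left(\left(h{\left(24,-23 \right)} + 15087\right) + J{\left(-26 \right)}\right) = -17101 - \left(\left(\left(19 - -23\right) + 15087\right) - 26\right) = -17101 - \left(\left(\left(19 + 23\right) + 15087\right) - 26\right) = -17101 - \left(\left(42 + 15087\right) - 26\right) = -17101 - \left(15129 - 26\right) = -17101 - 15103 = -32204$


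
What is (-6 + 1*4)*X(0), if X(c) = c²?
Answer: 0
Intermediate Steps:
(-6 + 1*4)*X(0) = (-6 + 1*4)*0² = (-6 + 4)*0 = -2*0 = 0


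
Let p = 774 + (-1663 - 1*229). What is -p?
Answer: 1118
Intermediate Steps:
p = -1118 (p = 774 + (-1663 - 229) = 774 - 1892 = -1118)
-p = -1*(-1118) = 1118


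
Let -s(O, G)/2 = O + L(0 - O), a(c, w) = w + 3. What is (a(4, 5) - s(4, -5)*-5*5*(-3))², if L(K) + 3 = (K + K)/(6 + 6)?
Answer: 3364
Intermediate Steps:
a(c, w) = 3 + w
L(K) = -3 + K/6 (L(K) = -3 + (K + K)/(6 + 6) = -3 + (2*K)/12 = -3 + (2*K)*(1/12) = -3 + K/6)
s(O, G) = 6 - 5*O/3 (s(O, G) = -2*(O + (-3 + (0 - O)/6)) = -2*(O + (-3 + (-O)/6)) = -2*(O + (-3 - O/6)) = -2*(-3 + 5*O/6) = 6 - 5*O/3)
(a(4, 5) - s(4, -5)*-5*5*(-3))² = ((3 + 5) - (6 - 5/3*4)*-5*5*(-3))² = (8 - (6 - 20/3)*(-25*(-3)))² = (8 - (-2)*75/3)² = (8 - 1*(-50))² = (8 + 50)² = 58² = 3364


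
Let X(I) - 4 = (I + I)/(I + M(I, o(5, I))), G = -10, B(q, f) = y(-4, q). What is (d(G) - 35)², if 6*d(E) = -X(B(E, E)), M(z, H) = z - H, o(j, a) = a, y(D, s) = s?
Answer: 1296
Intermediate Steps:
B(q, f) = q
X(I) = 6 (X(I) = 4 + (I + I)/(I + (I - I)) = 4 + (2*I)/(I + 0) = 4 + (2*I)/I = 4 + 2 = 6)
d(E) = -1 (d(E) = (-1*6)/6 = (⅙)*(-6) = -1)
(d(G) - 35)² = (-1 - 35)² = (-36)² = 1296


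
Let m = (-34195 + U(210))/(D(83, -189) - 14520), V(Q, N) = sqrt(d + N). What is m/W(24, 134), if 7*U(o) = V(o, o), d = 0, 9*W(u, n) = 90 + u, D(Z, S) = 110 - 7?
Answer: 102585/547846 - 3*sqrt(210)/3834922 ≈ 0.18724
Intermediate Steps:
D(Z, S) = 103
W(u, n) = 10 + u/9 (W(u, n) = (90 + u)/9 = 10 + u/9)
V(Q, N) = sqrt(N) (V(Q, N) = sqrt(0 + N) = sqrt(N))
U(o) = sqrt(o)/7
m = 34195/14417 - sqrt(210)/100919 (m = (-34195 + sqrt(210)/7)/(103 - 14520) = (-34195 + sqrt(210)/7)/(-14417) = (-34195 + sqrt(210)/7)*(-1/14417) = 34195/14417 - sqrt(210)/100919 ≈ 2.3717)
m/W(24, 134) = (34195/14417 - sqrt(210)/100919)/(10 + (1/9)*24) = (34195/14417 - sqrt(210)/100919)/(10 + 8/3) = (34195/14417 - sqrt(210)/100919)/(38/3) = (34195/14417 - sqrt(210)/100919)*(3/38) = 102585/547846 - 3*sqrt(210)/3834922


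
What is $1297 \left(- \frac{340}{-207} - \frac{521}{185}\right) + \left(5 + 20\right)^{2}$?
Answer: $- \frac{34361884}{38295} \approx -897.29$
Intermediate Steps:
$1297 \left(- \frac{340}{-207} - \frac{521}{185}\right) + \left(5 + 20\right)^{2} = 1297 \left(\left(-340\right) \left(- \frac{1}{207}\right) - \frac{521}{185}\right) + 25^{2} = 1297 \left(\frac{340}{207} - \frac{521}{185}\right) + 625 = 1297 \left(- \frac{44947}{38295}\right) + 625 = - \frac{58296259}{38295} + 625 = - \frac{34361884}{38295}$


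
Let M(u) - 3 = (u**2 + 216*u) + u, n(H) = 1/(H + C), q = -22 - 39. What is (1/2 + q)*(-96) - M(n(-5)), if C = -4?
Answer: 472157/81 ≈ 5829.1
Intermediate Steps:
q = -61
n(H) = 1/(-4 + H) (n(H) = 1/(H - 4) = 1/(-4 + H))
M(u) = 3 + u**2 + 217*u (M(u) = 3 + ((u**2 + 216*u) + u) = 3 + (u**2 + 217*u) = 3 + u**2 + 217*u)
(1/2 + q)*(-96) - M(n(-5)) = (1/2 - 61)*(-96) - (3 + (1/(-4 - 5))**2 + 217/(-4 - 5)) = (1/2 - 61)*(-96) - (3 + (1/(-9))**2 + 217/(-9)) = -121/2*(-96) - (3 + (-1/9)**2 + 217*(-1/9)) = 5808 - (3 + 1/81 - 217/9) = 5808 - 1*(-1709/81) = 5808 + 1709/81 = 472157/81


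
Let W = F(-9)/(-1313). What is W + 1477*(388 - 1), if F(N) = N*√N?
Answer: 571599 + 27*I/1313 ≈ 5.716e+5 + 0.020564*I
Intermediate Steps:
F(N) = N^(3/2)
W = 27*I/1313 (W = (-9)^(3/2)/(-1313) = -27*I*(-1/1313) = 27*I/1313 ≈ 0.020564*I)
W + 1477*(388 - 1) = 27*I/1313 + 1477*(388 - 1) = 27*I/1313 + 1477*387 = 27*I/1313 + 571599 = 571599 + 27*I/1313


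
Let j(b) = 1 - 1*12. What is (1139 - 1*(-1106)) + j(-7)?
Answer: 2234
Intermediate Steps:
j(b) = -11 (j(b) = 1 - 12 = -11)
(1139 - 1*(-1106)) + j(-7) = (1139 - 1*(-1106)) - 11 = (1139 + 1106) - 11 = 2245 - 11 = 2234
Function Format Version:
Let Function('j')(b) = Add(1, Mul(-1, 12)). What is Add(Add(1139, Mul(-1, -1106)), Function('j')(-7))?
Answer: 2234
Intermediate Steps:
Function('j')(b) = -11 (Function('j')(b) = Add(1, -12) = -11)
Add(Add(1139, Mul(-1, -1106)), Function('j')(-7)) = Add(Add(1139, Mul(-1, -1106)), -11) = Add(Add(1139, 1106), -11) = Add(2245, -11) = 2234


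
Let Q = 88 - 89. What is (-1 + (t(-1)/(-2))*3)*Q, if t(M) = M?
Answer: -½ ≈ -0.50000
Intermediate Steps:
Q = -1
(-1 + (t(-1)/(-2))*3)*Q = (-1 - 1/(-2)*3)*(-1) = (-1 - 1*(-½)*3)*(-1) = (-1 + (½)*3)*(-1) = (-1 + 3/2)*(-1) = (½)*(-1) = -½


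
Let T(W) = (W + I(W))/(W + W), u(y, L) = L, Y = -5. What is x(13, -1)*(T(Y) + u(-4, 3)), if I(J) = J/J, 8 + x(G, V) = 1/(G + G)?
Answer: -3519/130 ≈ -27.069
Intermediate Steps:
x(G, V) = -8 + 1/(2*G) (x(G, V) = -8 + 1/(G + G) = -8 + 1/(2*G))
I(J) = 1
T(W) = (1 + W)/(2*W) (T(W) = (W + 1)/(W + W) = (1 + W)/((2*W)) = (1 + W)*(1/(2*W)) = (1 + W)/(2*W))
x(13, -1)*(T(Y) + u(-4, 3)) = (-8 + (½)/13)*((½)*(1 - 5)/(-5) + 3) = (-8 + (½)*(1/13))*((½)*(-⅕)*(-4) + 3) = (-8 + 1/26)*(⅖ + 3) = -207/26*17/5 = -3519/130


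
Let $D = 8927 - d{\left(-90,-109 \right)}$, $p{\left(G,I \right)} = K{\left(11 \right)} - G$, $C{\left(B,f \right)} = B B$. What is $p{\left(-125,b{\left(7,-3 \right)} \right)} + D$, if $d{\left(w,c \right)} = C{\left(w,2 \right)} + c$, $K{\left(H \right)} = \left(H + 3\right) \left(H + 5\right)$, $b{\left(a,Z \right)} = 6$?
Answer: $1285$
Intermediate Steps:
$C{\left(B,f \right)} = B^{2}$
$K{\left(H \right)} = \left(3 + H\right) \left(5 + H\right)$
$d{\left(w,c \right)} = c + w^{2}$ ($d{\left(w,c \right)} = w^{2} + c = c + w^{2}$)
$p{\left(G,I \right)} = 224 - G$ ($p{\left(G,I \right)} = \left(15 + 11^{2} + 8 \cdot 11\right) - G = \left(15 + 121 + 88\right) - G = 224 - G$)
$D = 936$ ($D = 8927 - \left(-109 + \left(-90\right)^{2}\right) = 8927 - \left(-109 + 8100\right) = 8927 - 7991 = 936$)
$p{\left(-125,b{\left(7,-3 \right)} \right)} + D = \left(224 - -125\right) + 936 = \left(224 + 125\right) + 936 = 349 + 936 = 1285$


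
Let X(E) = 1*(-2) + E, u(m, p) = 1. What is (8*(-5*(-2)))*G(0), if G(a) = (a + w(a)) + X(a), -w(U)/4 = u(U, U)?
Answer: -480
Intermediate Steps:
w(U) = -4 (w(U) = -4*1 = -4)
X(E) = -2 + E
G(a) = -6 + 2*a (G(a) = (a - 4) + (-2 + a) = (-4 + a) + (-2 + a) = -6 + 2*a)
(8*(-5*(-2)))*G(0) = (8*(-5*(-2)))*(-6 + 2*0) = (8*10)*(-6 + 0) = 80*(-6) = -480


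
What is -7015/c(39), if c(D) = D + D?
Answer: -7015/78 ≈ -89.936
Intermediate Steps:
c(D) = 2*D
-7015/c(39) = -7015/(2*39) = -7015/78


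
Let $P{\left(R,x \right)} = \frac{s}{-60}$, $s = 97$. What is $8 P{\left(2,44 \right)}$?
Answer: $- \frac{194}{15} \approx -12.933$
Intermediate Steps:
$P{\left(R,x \right)} = - \frac{97}{60}$ ($P{\left(R,x \right)} = \frac{97}{-60} = 97 \left(- \frac{1}{60}\right) = - \frac{97}{60}$)
$8 P{\left(2,44 \right)} = 8 \left(- \frac{97}{60}\right) = - \frac{194}{15}$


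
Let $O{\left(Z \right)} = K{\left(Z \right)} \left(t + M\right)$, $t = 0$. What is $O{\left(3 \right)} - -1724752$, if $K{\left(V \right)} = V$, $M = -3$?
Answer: $1724743$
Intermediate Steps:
$O{\left(Z \right)} = - 3 Z$ ($O{\left(Z \right)} = Z \left(0 - 3\right) = Z \left(-3\right) = - 3 Z$)
$O{\left(3 \right)} - -1724752 = \left(-3\right) 3 - -1724752 = -9 + 1724752 = 1724743$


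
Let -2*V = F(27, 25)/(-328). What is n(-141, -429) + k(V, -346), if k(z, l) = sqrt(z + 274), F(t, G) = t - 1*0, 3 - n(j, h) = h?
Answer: 432 + sqrt(7370611)/164 ≈ 448.55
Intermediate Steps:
n(j, h) = 3 - h
F(t, G) = t (F(t, G) = t + 0 = t)
V = 27/656 (V = -27/(2*(-328)) = -27*(-1)/(2*328) = -1/2*(-27/328) = 27/656 ≈ 0.041159)
k(z, l) = sqrt(274 + z)
n(-141, -429) + k(V, -346) = (3 - 1*(-429)) + sqrt(274 + 27/656) = (3 + 429) + sqrt(179771/656) = 432 + sqrt(7370611)/164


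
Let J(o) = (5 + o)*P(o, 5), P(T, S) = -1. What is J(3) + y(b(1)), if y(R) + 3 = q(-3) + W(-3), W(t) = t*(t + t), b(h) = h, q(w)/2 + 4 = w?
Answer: -7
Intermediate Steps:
q(w) = -8 + 2*w
W(t) = 2*t**2 (W(t) = t*(2*t) = 2*t**2)
J(o) = -5 - o (J(o) = (5 + o)*(-1) = -5 - o)
y(R) = 1 (y(R) = -3 + ((-8 + 2*(-3)) + 2*(-3)**2) = -3 + ((-8 - 6) + 2*9) = -3 + (-14 + 18) = -3 + 4 = 1)
J(3) + y(b(1)) = (-5 - 1*3) + 1 = (-5 - 3) + 1 = -8 + 1 = -7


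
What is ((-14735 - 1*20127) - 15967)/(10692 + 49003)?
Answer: -50829/59695 ≈ -0.85148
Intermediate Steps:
((-14735 - 1*20127) - 15967)/(10692 + 49003) = ((-14735 - 20127) - 15967)/59695 = (-34862 - 15967)*(1/59695) = -50829*1/59695 = -50829/59695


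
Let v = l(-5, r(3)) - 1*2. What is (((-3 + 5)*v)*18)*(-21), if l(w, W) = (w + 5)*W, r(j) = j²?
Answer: 1512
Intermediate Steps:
l(w, W) = W*(5 + w) (l(w, W) = (5 + w)*W = W*(5 + w))
v = -2 (v = 3²*(5 - 5) - 1*2 = 9*0 - 2 = 0 - 2 = -2)
(((-3 + 5)*v)*18)*(-21) = (((-3 + 5)*(-2))*18)*(-21) = ((2*(-2))*18)*(-21) = -4*18*(-21) = -72*(-21) = 1512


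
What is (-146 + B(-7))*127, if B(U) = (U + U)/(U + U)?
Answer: -18415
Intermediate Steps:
B(U) = 1 (B(U) = (2*U)/((2*U)) = (2*U)*(1/(2*U)) = 1)
(-146 + B(-7))*127 = (-146 + 1)*127 = -145*127 = -18415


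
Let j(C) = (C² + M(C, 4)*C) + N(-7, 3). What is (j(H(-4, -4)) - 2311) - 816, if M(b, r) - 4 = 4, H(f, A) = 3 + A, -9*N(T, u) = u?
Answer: -9403/3 ≈ -3134.3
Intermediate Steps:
N(T, u) = -u/9
M(b, r) = 8 (M(b, r) = 4 + 4 = 8)
j(C) = -⅓ + C² + 8*C (j(C) = (C² + 8*C) - ⅑*3 = (C² + 8*C) - ⅓ = -⅓ + C² + 8*C)
(j(H(-4, -4)) - 2311) - 816 = ((-⅓ + (3 - 4)² + 8*(3 - 4)) - 2311) - 816 = ((-⅓ + (-1)² + 8*(-1)) - 2311) - 816 = ((-⅓ + 1 - 8) - 2311) - 816 = (-22/3 - 2311) - 816 = -6955/3 - 816 = -9403/3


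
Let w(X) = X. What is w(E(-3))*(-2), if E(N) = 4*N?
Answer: 24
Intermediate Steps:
w(E(-3))*(-2) = (4*(-3))*(-2) = -12*(-2) = 24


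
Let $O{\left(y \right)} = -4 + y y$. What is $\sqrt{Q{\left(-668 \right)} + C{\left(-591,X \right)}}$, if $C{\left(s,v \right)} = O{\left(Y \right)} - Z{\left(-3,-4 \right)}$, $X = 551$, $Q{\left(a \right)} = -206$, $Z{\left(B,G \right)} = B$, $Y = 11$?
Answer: $i \sqrt{86} \approx 9.2736 i$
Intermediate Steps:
$O{\left(y \right)} = -4 + y^{2}$
$C{\left(s,v \right)} = 120$ ($C{\left(s,v \right)} = \left(-4 + 11^{2}\right) - -3 = \left(-4 + 121\right) + 3 = 117 + 3 = 120$)
$\sqrt{Q{\left(-668 \right)} + C{\left(-591,X \right)}} = \sqrt{-206 + 120} = \sqrt{-86} = i \sqrt{86}$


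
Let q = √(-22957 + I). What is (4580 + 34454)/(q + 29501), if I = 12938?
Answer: 575771017/435159510 - 19517*I*√10019/435159510 ≈ 1.3231 - 0.0044893*I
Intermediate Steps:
q = I*√10019 (q = √(-22957 + 12938) = √(-10019) = I*√10019 ≈ 100.09*I)
(4580 + 34454)/(q + 29501) = (4580 + 34454)/(I*√10019 + 29501) = 39034/(29501 + I*√10019)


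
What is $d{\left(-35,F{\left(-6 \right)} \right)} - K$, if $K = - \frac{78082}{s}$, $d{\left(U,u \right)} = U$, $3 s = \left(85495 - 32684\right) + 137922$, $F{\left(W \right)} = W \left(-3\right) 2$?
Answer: $- \frac{6441409}{190733} \approx -33.772$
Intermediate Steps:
$F{\left(W \right)} = - 6 W$ ($F{\left(W \right)} = - 3 W 2 = - 6 W$)
$s = \frac{190733}{3}$ ($s = \frac{\left(85495 - 32684\right) + 137922}{3} = \frac{52811 + 137922}{3} = \frac{1}{3} \cdot 190733 = \frac{190733}{3} \approx 63578.0$)
$K = - \frac{234246}{190733}$ ($K = - \frac{78082}{\frac{190733}{3}} = \left(-78082\right) \frac{3}{190733} = - \frac{234246}{190733} \approx -1.2281$)
$d{\left(-35,F{\left(-6 \right)} \right)} - K = -35 - - \frac{234246}{190733} = -35 + \frac{234246}{190733} = - \frac{6441409}{190733}$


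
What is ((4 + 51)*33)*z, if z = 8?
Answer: 14520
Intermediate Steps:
((4 + 51)*33)*z = ((4 + 51)*33)*8 = (55*33)*8 = 1815*8 = 14520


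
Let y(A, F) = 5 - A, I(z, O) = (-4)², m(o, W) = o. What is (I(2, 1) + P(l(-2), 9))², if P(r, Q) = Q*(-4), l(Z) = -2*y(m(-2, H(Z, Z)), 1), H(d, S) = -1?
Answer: 400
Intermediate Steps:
I(z, O) = 16
l(Z) = -14 (l(Z) = -2*(5 - 1*(-2)) = -2*(5 + 2) = -2*7 = -14)
P(r, Q) = -4*Q
(I(2, 1) + P(l(-2), 9))² = (16 - 4*9)² = (16 - 36)² = (-20)² = 400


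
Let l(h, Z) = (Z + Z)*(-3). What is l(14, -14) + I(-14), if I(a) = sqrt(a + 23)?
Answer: 87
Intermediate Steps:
l(h, Z) = -6*Z (l(h, Z) = (2*Z)*(-3) = -6*Z)
I(a) = sqrt(23 + a)
l(14, -14) + I(-14) = -6*(-14) + sqrt(23 - 14) = 84 + sqrt(9) = 84 + 3 = 87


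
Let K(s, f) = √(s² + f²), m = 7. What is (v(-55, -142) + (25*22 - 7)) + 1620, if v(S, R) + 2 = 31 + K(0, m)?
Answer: 2199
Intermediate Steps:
K(s, f) = √(f² + s²)
v(S, R) = 36 (v(S, R) = -2 + (31 + √(7² + 0²)) = -2 + (31 + √(49 + 0)) = -2 + (31 + √49) = -2 + (31 + 7) = -2 + 38 = 36)
(v(-55, -142) + (25*22 - 7)) + 1620 = (36 + (25*22 - 7)) + 1620 = (36 + (550 - 7)) + 1620 = (36 + 543) + 1620 = 579 + 1620 = 2199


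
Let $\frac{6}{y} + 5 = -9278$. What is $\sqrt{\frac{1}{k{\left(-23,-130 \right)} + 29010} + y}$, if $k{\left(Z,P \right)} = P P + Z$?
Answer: $\frac{i \sqrt{113324372377819}}{425969021} \approx 0.024991 i$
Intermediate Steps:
$y = - \frac{6}{9283}$ ($y = \frac{6}{-5 - 9278} = \frac{6}{-9283} = 6 \left(- \frac{1}{9283}\right) = - \frac{6}{9283} \approx -0.00064634$)
$k{\left(Z,P \right)} = Z + P^{2}$ ($k{\left(Z,P \right)} = P^{2} + Z = Z + P^{2}$)
$\sqrt{\frac{1}{k{\left(-23,-130 \right)} + 29010} + y} = \sqrt{\frac{1}{\left(-23 + \left(-130\right)^{2}\right) + 29010} - \frac{6}{9283}} = \sqrt{\frac{1}{\left(-23 + 16900\right) + 29010} - \frac{6}{9283}} = \sqrt{\frac{1}{16877 + 29010} - \frac{6}{9283}} = \sqrt{\frac{1}{45887} - \frac{6}{9283}} = \sqrt{- \frac{266039}{425969021}} = \frac{i \sqrt{113324372377819}}{425969021}$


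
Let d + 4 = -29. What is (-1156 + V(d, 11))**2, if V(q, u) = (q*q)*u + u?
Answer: 117375556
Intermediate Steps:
d = -33 (d = -4 - 29 = -33)
V(q, u) = u + u*q**2 (V(q, u) = q**2*u + u = u*q**2 + u = u + u*q**2)
(-1156 + V(d, 11))**2 = (-1156 + 11*(1 + (-33)**2))**2 = (-1156 + 11*(1 + 1089))**2 = (-1156 + 11*1090)**2 = (-1156 + 11990)**2 = 10834**2 = 117375556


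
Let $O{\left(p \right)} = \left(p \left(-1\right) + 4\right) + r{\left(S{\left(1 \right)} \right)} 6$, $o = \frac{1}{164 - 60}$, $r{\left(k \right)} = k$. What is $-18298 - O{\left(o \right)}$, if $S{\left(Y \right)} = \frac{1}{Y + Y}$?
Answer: $- \frac{1903719}{104} \approx -18305.0$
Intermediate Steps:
$S{\left(Y \right)} = \frac{1}{2 Y}$
$o = \frac{1}{104} \approx 0.0096154$
$O{\left(p \right)} = 7 - p$ ($O{\left(p \right)} = \left(p \left(-1\right) + 4\right) + \frac{1}{2 \cdot 1} \cdot 6 = \left(- p + 4\right) + \frac{1}{2} \cdot 1 \cdot 6 = \left(4 - p\right) + \frac{1}{2} \cdot 6 = \left(4 - p\right) + 3 = 7 - p$)
$-18298 - O{\left(o \right)} = -18298 - \left(7 - \frac{1}{104}\right) = -18298 - \frac{727}{104} = - \frac{1903719}{104}$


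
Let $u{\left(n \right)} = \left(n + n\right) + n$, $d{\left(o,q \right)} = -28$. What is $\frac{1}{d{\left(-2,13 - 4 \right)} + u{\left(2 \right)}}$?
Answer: $- \frac{1}{22} \approx -0.045455$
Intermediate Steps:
$u{\left(n \right)} = 3 n$ ($u{\left(n \right)} = 2 n + n = 3 n$)
$\frac{1}{d{\left(-2,13 - 4 \right)} + u{\left(2 \right)}} = \frac{1}{-28 + 3 \cdot 2} = \frac{1}{-28 + 6} = \frac{1}{-22} = - \frac{1}{22}$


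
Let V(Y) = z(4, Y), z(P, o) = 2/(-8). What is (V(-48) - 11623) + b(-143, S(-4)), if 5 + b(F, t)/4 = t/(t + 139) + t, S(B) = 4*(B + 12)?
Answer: -7875919/684 ≈ -11515.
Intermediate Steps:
S(B) = 48 + 4*B (S(B) = 4*(12 + B) = 48 + 4*B)
z(P, o) = -¼ (z(P, o) = 2*(-⅛) = -¼)
V(Y) = -¼
b(F, t) = -20 + 4*t + 4*t/(139 + t) (b(F, t) = -20 + 4*(t/(t + 139) + t) = -20 + 4*(t/(139 + t) + t) = -20 + 4*(t + t/(139 + t)) = -20 + (4*t + 4*t/(139 + t)) = -20 + 4*t + 4*t/(139 + t))
(V(-48) - 11623) + b(-143, S(-4)) = (-¼ - 11623) + 4*(-695 + (48 + 4*(-4))² + 135*(48 + 4*(-4)))/(139 + (48 + 4*(-4))) = -46493/4 + 4*(-695 + (48 - 16)² + 135*(48 - 16))/(139 + (48 - 16)) = -46493/4 + 4*(-695 + 32² + 135*32)/(139 + 32) = -46493/4 + 4*(-695 + 1024 + 4320)/171 = -46493/4 + 4*(1/171)*4649 = -46493/4 + 18596/171 = -7875919/684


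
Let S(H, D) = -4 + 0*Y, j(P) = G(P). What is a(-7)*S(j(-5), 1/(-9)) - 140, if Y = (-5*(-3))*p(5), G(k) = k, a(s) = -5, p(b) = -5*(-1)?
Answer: -120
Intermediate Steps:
p(b) = 5
Y = 75 (Y = -5*(-3)*5 = 15*5 = 75)
j(P) = P
S(H, D) = -4 (S(H, D) = -4 + 0*75 = -4 + 0 = -4)
a(-7)*S(j(-5), 1/(-9)) - 140 = -5*(-4) - 140 = 20 - 140 = -120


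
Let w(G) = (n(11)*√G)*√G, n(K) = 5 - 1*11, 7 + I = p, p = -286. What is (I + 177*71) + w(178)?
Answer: 11206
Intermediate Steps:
I = -293 (I = -7 - 286 = -293)
n(K) = -6 (n(K) = 5 - 11 = -6)
w(G) = -6*G (w(G) = (-6*√G)*√G = -6*G)
(I + 177*71) + w(178) = (-293 + 177*71) - 6*178 = (-293 + 12567) - 1068 = 12274 - 1068 = 11206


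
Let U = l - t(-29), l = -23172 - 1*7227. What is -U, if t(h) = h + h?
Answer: 30341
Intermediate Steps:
t(h) = 2*h
l = -30399 (l = -23172 - 7227 = -30399)
U = -30341 (U = -30399 - 2*(-29) = -30399 - 1*(-58) = -30399 + 58 = -30341)
-U = -1*(-30341) = 30341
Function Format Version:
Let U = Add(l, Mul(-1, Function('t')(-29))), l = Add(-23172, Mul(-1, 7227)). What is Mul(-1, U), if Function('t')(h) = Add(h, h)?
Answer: 30341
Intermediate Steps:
Function('t')(h) = Mul(2, h)
l = -30399 (l = Add(-23172, -7227) = -30399)
U = -30341 (U = Add(-30399, Mul(-1, Mul(2, -29))) = Add(-30399, Mul(-1, -58)) = Add(-30399, 58) = -30341)
Mul(-1, U) = Mul(-1, -30341) = 30341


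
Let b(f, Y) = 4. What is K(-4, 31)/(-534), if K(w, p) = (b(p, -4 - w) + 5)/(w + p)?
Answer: -1/1602 ≈ -0.00062422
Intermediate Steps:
K(w, p) = 9/(p + w) (K(w, p) = (4 + 5)/(w + p) = 9/(p + w))
K(-4, 31)/(-534) = (9/(31 - 4))/(-534) = (9/27)*(-1/534) = (9*(1/27))*(-1/534) = (⅓)*(-1/534) = -1/1602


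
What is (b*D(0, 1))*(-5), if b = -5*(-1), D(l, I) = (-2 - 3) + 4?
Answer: 25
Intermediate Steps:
D(l, I) = -1 (D(l, I) = -5 + 4 = -1)
b = 5
(b*D(0, 1))*(-5) = (5*(-1))*(-5) = -5*(-5) = 25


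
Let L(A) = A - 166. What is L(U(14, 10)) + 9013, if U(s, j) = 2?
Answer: 8849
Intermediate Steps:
L(A) = -166 + A
L(U(14, 10)) + 9013 = (-166 + 2) + 9013 = -164 + 9013 = 8849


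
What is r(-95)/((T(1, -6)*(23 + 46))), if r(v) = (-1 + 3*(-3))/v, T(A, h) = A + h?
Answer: -2/6555 ≈ -0.00030511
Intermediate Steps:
r(v) = -10/v (r(v) = (-1 - 9)/v = -10/v)
r(-95)/((T(1, -6)*(23 + 46))) = (-10/(-95))/(((1 - 6)*(23 + 46))) = (-10*(-1/95))/((-5*69)) = (2/19)/(-345) = (2/19)*(-1/345) = -2/6555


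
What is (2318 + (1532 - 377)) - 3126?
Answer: 347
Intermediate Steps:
(2318 + (1532 - 377)) - 3126 = (2318 + 1155) - 3126 = 3473 - 3126 = 347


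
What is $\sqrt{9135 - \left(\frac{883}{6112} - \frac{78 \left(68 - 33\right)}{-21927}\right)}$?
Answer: $\frac{\sqrt{1139353251955711894}}{11168152} \approx 95.576$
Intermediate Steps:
$\sqrt{9135 - \left(\frac{883}{6112} - \frac{78 \left(68 - 33\right)}{-21927}\right)} = \sqrt{9135 - \left(\frac{883}{6112} - 78 \cdot 35 \left(- \frac{1}{21927}\right)\right)} = \sqrt{9135 + \left(2730 \left(- \frac{1}{21927}\right) - \frac{883}{6112}\right)} = \sqrt{9135 - \frac{12015767}{44672608}} = \sqrt{\frac{408072258313}{44672608}} = \frac{\sqrt{1139353251955711894}}{11168152}$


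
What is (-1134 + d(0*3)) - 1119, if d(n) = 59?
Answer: -2194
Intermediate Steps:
(-1134 + d(0*3)) - 1119 = (-1134 + 59) - 1119 = -1075 - 1119 = -2194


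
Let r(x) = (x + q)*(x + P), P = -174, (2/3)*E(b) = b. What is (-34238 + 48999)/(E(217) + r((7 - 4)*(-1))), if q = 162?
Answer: -29522/55635 ≈ -0.53064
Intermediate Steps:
E(b) = 3*b/2
r(x) = (-174 + x)*(162 + x) (r(x) = (x + 162)*(x - 174) = (162 + x)*(-174 + x) = (-174 + x)*(162 + x))
(-34238 + 48999)/(E(217) + r((7 - 4)*(-1))) = (-34238 + 48999)/((3/2)*217 + (-28188 + ((7 - 4)*(-1))² - 12*(7 - 4)*(-1))) = 14761/(651/2 + (-28188 + (3*(-1))² - 36*(-1))) = 14761/(651/2 + (-28188 + (-3)² - 12*(-3))) = 14761/(651/2 + (-28188 + 9 + 36)) = 14761/(651/2 - 28143) = 14761/(-55635/2) = 14761*(-2/55635) = -29522/55635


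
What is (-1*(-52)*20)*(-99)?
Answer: -102960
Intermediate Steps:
(-1*(-52)*20)*(-99) = (52*20)*(-99) = 1040*(-99) = -102960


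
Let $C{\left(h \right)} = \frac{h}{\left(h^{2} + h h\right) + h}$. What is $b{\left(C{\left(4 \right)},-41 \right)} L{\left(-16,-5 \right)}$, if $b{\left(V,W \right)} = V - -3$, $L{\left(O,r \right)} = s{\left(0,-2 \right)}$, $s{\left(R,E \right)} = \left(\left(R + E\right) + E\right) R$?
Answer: $0$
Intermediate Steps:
$C{\left(h \right)} = \frac{h}{h + 2 h^{2}}$ ($C{\left(h \right)} = \frac{h}{\left(h^{2} + h^{2}\right) + h} = \frac{h}{2 h^{2} + h} = \frac{h}{h + 2 h^{2}}$)
$s{\left(R,E \right)} = R \left(R + 2 E\right)$ ($s{\left(R,E \right)} = \left(\left(E + R\right) + E\right) R = \left(R + 2 E\right) R = R \left(R + 2 E\right)$)
$L{\left(O,r \right)} = 0$ ($L{\left(O,r \right)} = 0 \left(0 + 2 \left(-2\right)\right) = 0 \left(0 - 4\right) = 0 \left(-4\right) = 0$)
$b{\left(V,W \right)} = 3 + V$ ($b{\left(V,W \right)} = V + 3 = 3 + V$)
$b{\left(C{\left(4 \right)},-41 \right)} L{\left(-16,-5 \right)} = \left(3 + \frac{1}{1 + 2 \cdot 4}\right) 0 = \left(3 + \frac{1}{1 + 8}\right) 0 = \left(3 + \frac{1}{9}\right) 0 = \frac{28}{9} \cdot 0 = 0$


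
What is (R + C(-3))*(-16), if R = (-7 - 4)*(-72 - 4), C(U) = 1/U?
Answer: -40112/3 ≈ -13371.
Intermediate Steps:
R = 836 (R = -11*(-76) = 836)
(R + C(-3))*(-16) = (836 + 1/(-3))*(-16) = (836 - 1/3)*(-16) = (2507/3)*(-16) = -40112/3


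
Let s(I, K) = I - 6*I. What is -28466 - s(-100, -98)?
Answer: -28966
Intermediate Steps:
s(I, K) = -5*I
-28466 - s(-100, -98) = -28466 - (-5)*(-100) = -28466 - 1*500 = -28466 - 500 = -28966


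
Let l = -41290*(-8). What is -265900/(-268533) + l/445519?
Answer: 207165322660/119636553627 ≈ 1.7316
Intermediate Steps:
l = 330320
-265900/(-268533) + l/445519 = -265900/(-268533) + 330320/445519 = -265900*(-1/268533) + 330320*(1/445519) = 265900/268533 + 330320/445519 = 207165322660/119636553627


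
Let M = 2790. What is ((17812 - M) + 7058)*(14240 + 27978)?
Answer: 932173440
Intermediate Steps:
((17812 - M) + 7058)*(14240 + 27978) = ((17812 - 1*2790) + 7058)*(14240 + 27978) = ((17812 - 2790) + 7058)*42218 = (15022 + 7058)*42218 = 22080*42218 = 932173440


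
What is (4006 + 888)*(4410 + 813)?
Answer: 25561362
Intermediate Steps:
(4006 + 888)*(4410 + 813) = 4894*5223 = 25561362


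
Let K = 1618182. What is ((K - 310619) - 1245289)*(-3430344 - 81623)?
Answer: -218704232958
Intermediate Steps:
((K - 310619) - 1245289)*(-3430344 - 81623) = ((1618182 - 310619) - 1245289)*(-3430344 - 81623) = (1307563 - 1245289)*(-3511967) = 62274*(-3511967) = -218704232958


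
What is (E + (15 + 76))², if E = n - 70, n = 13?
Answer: 1156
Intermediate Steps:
E = -57 (E = 13 - 70 = -57)
(E + (15 + 76))² = (-57 + (15 + 76))² = (-57 + 91)² = 34² = 1156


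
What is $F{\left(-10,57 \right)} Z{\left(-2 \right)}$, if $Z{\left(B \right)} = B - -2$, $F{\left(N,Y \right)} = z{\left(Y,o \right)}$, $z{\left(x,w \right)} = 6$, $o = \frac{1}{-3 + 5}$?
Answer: $0$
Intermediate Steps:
$o = \frac{1}{2} \approx 0.5$
$F{\left(N,Y \right)} = 6$
$Z{\left(B \right)} = 2 + B$ ($Z{\left(B \right)} = B + 2 = 2 + B$)
$F{\left(-10,57 \right)} Z{\left(-2 \right)} = 6 \left(2 - 2\right) = 6 \cdot 0 = 0$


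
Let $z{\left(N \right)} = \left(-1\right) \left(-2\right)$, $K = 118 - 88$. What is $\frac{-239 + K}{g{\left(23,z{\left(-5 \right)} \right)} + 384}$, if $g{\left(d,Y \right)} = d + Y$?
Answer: $- \frac{209}{409} \approx -0.511$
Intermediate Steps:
$K = 30$
$z{\left(N \right)} = 2$
$g{\left(d,Y \right)} = Y + d$
$\frac{-239 + K}{g{\left(23,z{\left(-5 \right)} \right)} + 384} = \frac{-239 + 30}{\left(2 + 23\right) + 384} = - \frac{209}{25 + 384} = - \frac{209}{409}$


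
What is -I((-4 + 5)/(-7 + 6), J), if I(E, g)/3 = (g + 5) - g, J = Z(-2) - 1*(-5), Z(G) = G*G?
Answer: -15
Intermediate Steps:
Z(G) = G²
J = 9 (J = (-2)² - 1*(-5) = 4 + 5 = 9)
I(E, g) = 15 (I(E, g) = 3*((g + 5) - g) = 3*((5 + g) - g) = 3*5 = 15)
-I((-4 + 5)/(-7 + 6), J) = -1*15 = -15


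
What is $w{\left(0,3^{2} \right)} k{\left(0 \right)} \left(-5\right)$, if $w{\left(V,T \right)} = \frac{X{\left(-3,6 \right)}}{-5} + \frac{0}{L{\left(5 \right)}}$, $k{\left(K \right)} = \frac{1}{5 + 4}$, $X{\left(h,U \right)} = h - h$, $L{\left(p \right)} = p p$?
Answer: $0$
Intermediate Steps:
$L{\left(p \right)} = p^{2}$
$X{\left(h,U \right)} = 0$
$k{\left(K \right)} = \frac{1}{9}$
$w{\left(V,T \right)} = 0$ ($w{\left(V,T \right)} = \frac{0}{-5} + \frac{0}{5^{2}} = 0 \left(- \frac{1}{5}\right) + \frac{0}{25} = 0 + 0 \cdot \frac{1}{25} = 0 + 0 = 0$)
$w{\left(0,3^{2} \right)} k{\left(0 \right)} \left(-5\right) = 0 \cdot \frac{1}{9} \left(-5\right) = 0 \left(-5\right) = 0$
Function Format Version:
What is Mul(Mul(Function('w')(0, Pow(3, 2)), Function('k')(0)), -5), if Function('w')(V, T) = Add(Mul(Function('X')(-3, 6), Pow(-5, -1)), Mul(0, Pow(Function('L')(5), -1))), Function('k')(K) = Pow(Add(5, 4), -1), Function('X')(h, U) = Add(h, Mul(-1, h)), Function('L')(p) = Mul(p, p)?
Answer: 0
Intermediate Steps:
Function('L')(p) = Pow(p, 2)
Function('X')(h, U) = 0
Function('k')(K) = Rational(1, 9) (Function('k')(K) = Pow(9, -1) = Rational(1, 9))
Function('w')(V, T) = 0 (Function('w')(V, T) = Add(Mul(0, Pow(-5, -1)), Mul(0, Pow(Pow(5, 2), -1))) = Add(Mul(0, Rational(-1, 5)), Mul(0, Pow(25, -1))) = Add(0, Mul(0, Rational(1, 25))) = Add(0, 0) = 0)
Mul(Mul(Function('w')(0, Pow(3, 2)), Function('k')(0)), -5) = Mul(Mul(0, Rational(1, 9)), -5) = Mul(0, -5) = 0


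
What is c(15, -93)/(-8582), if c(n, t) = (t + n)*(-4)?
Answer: -156/4291 ≈ -0.036355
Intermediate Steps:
c(n, t) = -4*n - 4*t (c(n, t) = (n + t)*(-4) = -4*n - 4*t)
c(15, -93)/(-8582) = (-4*15 - 4*(-93))/(-8582) = (-60 + 372)*(-1/8582) = 312*(-1/8582) = -156/4291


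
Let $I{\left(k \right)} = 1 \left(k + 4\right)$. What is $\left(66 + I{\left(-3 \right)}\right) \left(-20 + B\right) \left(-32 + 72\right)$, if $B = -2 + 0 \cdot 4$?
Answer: $-58960$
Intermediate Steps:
$I{\left(k \right)} = 4 + k$ ($I{\left(k \right)} = 1 \left(4 + k\right) = 4 + k$)
$B = -2$ ($B = -2 + 0 = -2$)
$\left(66 + I{\left(-3 \right)}\right) \left(-20 + B\right) \left(-32 + 72\right) = \left(66 + \left(4 - 3\right)\right) \left(-20 - 2\right) \left(-32 + 72\right) = \left(66 + 1\right) \left(-22\right) 40 = 67 \left(-22\right) 40 = \left(-1474\right) 40 = -58960$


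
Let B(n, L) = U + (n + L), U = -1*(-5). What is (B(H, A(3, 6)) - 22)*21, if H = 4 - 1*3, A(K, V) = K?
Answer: -273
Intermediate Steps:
H = 1 (H = 4 - 3 = 1)
U = 5
B(n, L) = 5 + L + n (B(n, L) = 5 + (n + L) = 5 + (L + n) = 5 + L + n)
(B(H, A(3, 6)) - 22)*21 = ((5 + 3 + 1) - 22)*21 = (9 - 22)*21 = -13*21 = -273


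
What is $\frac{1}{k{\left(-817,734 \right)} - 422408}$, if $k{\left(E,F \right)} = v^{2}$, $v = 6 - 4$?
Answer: $- \frac{1}{422404} \approx -2.3674 \cdot 10^{-6}$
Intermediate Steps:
$v = 2$
$k{\left(E,F \right)} = 4$ ($k{\left(E,F \right)} = 2^{2} = 4$)
$\frac{1}{k{\left(-817,734 \right)} - 422408} = \frac{1}{4 - 422408} = \frac{1}{-422404} = - \frac{1}{422404}$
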